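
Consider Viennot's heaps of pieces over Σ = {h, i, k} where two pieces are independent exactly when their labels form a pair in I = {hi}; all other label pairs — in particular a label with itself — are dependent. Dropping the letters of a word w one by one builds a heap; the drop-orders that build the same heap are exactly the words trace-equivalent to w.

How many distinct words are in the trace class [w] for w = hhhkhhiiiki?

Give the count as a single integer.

10

0(h) covers ∅
1(h) covers 0:h
2(h) covers 1:h
3(k) covers 2:h
4(h) covers 3:k
5(h) covers 4:h
6(i) covers 3:k
7(i) covers 6:i
8(i) covers 7:i
9(k) covers 5:h, 8:i
10(i) covers 9:k
floor of heap: 0:h
completions by unplaced set U, small U first (add the entries for U minus each lowest piece of U):
  |U|=1: {10}:1
  |U|=2: {9,10}:1
  |U|=3: {5,9,10}:1  {8,9,10}:1
  |U|=4: {4,5,9,10}:1  {5,8,9,10}:2  {7,8,9,10}:1
  |U|=5: {4,5,8,9,10}:3  {5,7,8,9,10}:3  {6,7,8,9,10}:1
  |U|=6: {4,5,7,8,9,10}:6  {5,6,7,8,9,10}:4
  |U|=7: {4,5,6,7,8,9,10}:10
  |U|=8: {3,4,5,6,7,8,9,10}:10
  |U|=9: {2,3,4,5,6,7,8,9,10}:10
  start at 0(h): 10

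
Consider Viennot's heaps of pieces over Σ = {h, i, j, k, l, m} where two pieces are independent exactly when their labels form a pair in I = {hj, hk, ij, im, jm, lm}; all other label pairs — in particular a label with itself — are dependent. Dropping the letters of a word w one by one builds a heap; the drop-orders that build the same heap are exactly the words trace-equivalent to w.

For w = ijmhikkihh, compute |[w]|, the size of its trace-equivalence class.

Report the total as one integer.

drop 0:i onto floor
drop 1:j onto floor
drop 2:m onto floor
drop 3:h onto {0:i, 2:m}
drop 4:i onto {3:h}
drop 5:k onto {1:j, 4:i}
drop 6:k onto {5:k}
drop 7:i onto {6:k}
drop 8:h onto {7:i}
drop 9:h onto {8:h}
ground layer = {0:i, 1:j, 2:m}
drop-orders for the pieces not yet dropped (sum over which currently-grounded one goes next):
  1 to go: {9} 1
  2 to go: {8,9} 1
  3 to go: {7,8,9} 1
  4 to go: {6,7,8,9} 1
  5 to go: {5,6,7,8,9} 1
  6 to go: {1,5,6,7,8,9} 1  {4,5,6,7,8,9} 1
  7 to go: {1,4,5,6,7,8,9} 2  {3,4,5,6,7,8,9} 1
  8 to go: {0,3,4,5,6,7,8,9} 1  {1,3,4,5,6,7,8,9} 3  {2,3,4,5,6,7,8,9} 1
  if 0:i drops first: 4 orders
  if 1:j drops first: 2 orders
  if 2:m drops first: 4 orders
heap linearizations: 10

10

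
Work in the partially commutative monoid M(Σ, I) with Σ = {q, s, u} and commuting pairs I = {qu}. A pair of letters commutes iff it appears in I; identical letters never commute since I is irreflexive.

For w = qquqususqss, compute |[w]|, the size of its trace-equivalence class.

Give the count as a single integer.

0(q) covers ∅
1(q) covers 0:q
2(u) covers ∅
3(q) covers 1:q
4(u) covers 2:u
5(s) covers 3:q, 4:u
6(u) covers 5:s
7(s) covers 6:u
8(q) covers 7:s
9(s) covers 8:q
10(s) covers 9:s
floor of heap: 0:q, 2:u
completions by unplaced set U, small U first (add the entries for U minus each lowest piece of U):
  |U|=1: {10}:1
  |U|=2: {9,10}:1
  |U|=3: {8,9,10}:1
  |U|=4: {7,8,9,10}:1
  |U|=5: {6,7,8,9,10}:1
  |U|=6: {5,6,7,8,9,10}:1
  |U|=7: {3,5,6,7,8,9,10}:1  {4,5,6,7,8,9,10}:1
  |U|=8: {1,3,5,6,7,8,9,10}:1  {2,4,5,6,7,8,9,10}:1  {3,4,5,6,7,8,9,10}:2
  |U|=9: {0,1,3,5,6,7,8,9,10}:1  {1,3,4,5,6,7,8,9,10}:3  {2,3,4,5,6,7,8,9,10}:3
  start at 0(q): 6
  start at 2(u): 4
sum over floor = 10

10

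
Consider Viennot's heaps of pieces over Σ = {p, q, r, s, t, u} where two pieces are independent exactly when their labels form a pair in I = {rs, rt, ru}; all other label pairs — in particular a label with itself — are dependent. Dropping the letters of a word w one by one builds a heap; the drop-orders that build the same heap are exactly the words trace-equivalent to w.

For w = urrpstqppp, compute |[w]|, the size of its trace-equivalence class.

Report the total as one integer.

3

drop 0:u onto floor
drop 1:r onto floor
drop 2:r onto {1:r}
drop 3:p onto {0:u, 2:r}
drop 4:s onto {3:p}
drop 5:t onto {4:s}
drop 6:q onto {5:t}
drop 7:p onto {6:q}
drop 8:p onto {7:p}
drop 9:p onto {8:p}
ground layer = {0:u, 1:r}
drop-orders for the pieces not yet dropped (sum over which currently-grounded one goes next):
  1 to go: {9} 1
  2 to go: {8,9} 1
  3 to go: {7,8,9} 1
  4 to go: {6,7,8,9} 1
  5 to go: {5,6,7,8,9} 1
  6 to go: {4,5,6,7,8,9} 1
  7 to go: {3,4,5,6,7,8,9} 1
  8 to go: {0,3,4,5,6,7,8,9} 1  {2,3,4,5,6,7,8,9} 1
  if 0:u drops first: 1 orders
  if 1:r drops first: 2 orders
heap linearizations: 3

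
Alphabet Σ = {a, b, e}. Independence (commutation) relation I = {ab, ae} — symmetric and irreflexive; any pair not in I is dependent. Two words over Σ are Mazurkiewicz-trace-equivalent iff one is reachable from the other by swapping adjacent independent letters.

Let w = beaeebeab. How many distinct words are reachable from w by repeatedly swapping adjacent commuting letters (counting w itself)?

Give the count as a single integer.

36

#0=b has no predecessor
#1=e depends on [0:b]
#2=a has no predecessor
#3=e depends on [1:e]
#4=e depends on [3:e]
#5=b depends on [4:e]
#6=e depends on [5:b]
#7=a depends on [2:a]
#8=b depends on [6:e]
sources: [0:b, 2:a]
N(rest) = Σ N(rest − s) over sources s of rest; N(one piece) = 1:
  size 1 → [7]=1  [8]=1
  size 2 → [2,7]=1  [6,8]=1  [7,8]=2
  size 3 → [2,7,8]=3  [5,6,8]=1  [6,7,8]=3
  size 4 → [2,6,7,8]=6  [4,5,6,8]=1  [5,6,7,8]=4
  size 5 → [2,5,6,7,8]=10  [3,4,5,6,8]=1  [4,5,6,7,8]=5
  size 6 → [1,3,4,5,6,8]=1  [2,4,5,6,7,8]=15  [3,4,5,6,7,8]=6
  size 7 → [0,1,3,4,5,6,8]=1  [1,3,4,5,6,7,8]=7  [2,3,4,5,6,7,8]=21
  first=0(b) contributes 28
  first=2(a) contributes 8
|[w]| = 36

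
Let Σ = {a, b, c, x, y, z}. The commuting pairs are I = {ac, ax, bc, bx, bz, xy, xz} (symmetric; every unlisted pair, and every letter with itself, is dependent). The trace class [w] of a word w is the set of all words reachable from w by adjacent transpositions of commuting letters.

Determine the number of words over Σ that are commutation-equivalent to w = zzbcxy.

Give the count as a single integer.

#0=z has no predecessor
#1=z depends on [0:z]
#2=b has no predecessor
#3=c depends on [1:z]
#4=x depends on [3:c]
#5=y depends on [2:b, 3:c]
sources: [0:z, 2:b]
N(rest) = Σ N(rest − s) over sources s of rest; N(one piece) = 1:
  size 1 → [4]=1  [5]=1
  size 2 → [2,5]=1  [4,5]=2
  size 3 → [2,4,5]=3  [3,4,5]=2
  size 4 → [1,3,4,5]=2  [2,3,4,5]=5
  first=0(z) contributes 7
  first=2(b) contributes 2
|[w]| = 9

9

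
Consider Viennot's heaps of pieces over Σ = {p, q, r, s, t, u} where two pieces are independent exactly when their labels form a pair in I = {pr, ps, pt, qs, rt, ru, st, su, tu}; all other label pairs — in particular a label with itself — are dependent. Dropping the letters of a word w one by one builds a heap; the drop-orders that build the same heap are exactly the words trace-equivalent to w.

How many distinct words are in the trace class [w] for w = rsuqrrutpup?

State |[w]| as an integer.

0(r) covers ∅
1(s) covers 0:r
2(u) covers ∅
3(q) covers 0:r, 2:u
4(r) covers 1:s, 3:q
5(r) covers 4:r
6(u) covers 3:q
7(t) covers 3:q
8(p) covers 6:u
9(u) covers 8:p
10(p) covers 9:u
floor of heap: 0:r, 2:u
completions by unplaced set U, small U first (add the entries for U minus each lowest piece of U):
  |U|=1: {5}:1  {7}:1  {10}:1
  |U|=2: {4,5}:1  {5,7}:2  {5,10}:2  {7,10}:2  {9,10}:1
  |U|=3: {1,4,5}:1  {4,5,7}:3  {4,5,10}:3  {5,7,10}:6  {5,9,10}:3  {7,9,10}:3  {8,9,10}:1
  |U|=4: {1,4,5,7}:4  {1,4,5,10}:4  {4,5,7,10}:12  {4,5,9,10}:6  {5,7,9,10}:12  {5,8,9,10}:4  {6,8,9,10}:1  {7,8,9,10}:4
  |U|=5: {1,4,5,7,10}:20  {1,4,5,9,10}:10  {4,5,7,9,10}:30  {4,5,8,9,10}:10  {5,6,8,9,10}:5  {5,7,8,9,10}:20  {6,7,8,9,10}:5
  |U|=6: {1,4,5,7,9,10}:60  {1,4,5,8,9,10}:20  {4,5,6,8,9,10}:15  {4,5,7,8,9,10}:60  {5,6,7,8,9,10}:30
  |U|=7: {1,4,5,6,8,9,10}:35  {1,4,5,7,8,9,10}:140  {4,5,6,7,8,9,10}:105
  |U|=8: {1,4,5,6,7,8,9,10}:280  {3,4,5,6,7,8,9,10}:105
  |U|=9: {1,3,4,5,6,7,8,9,10}:385  {2,3,4,5,6,7,8,9,10}:105
  start at 0(r): 490
  start at 2(u): 385
sum over floor = 875

875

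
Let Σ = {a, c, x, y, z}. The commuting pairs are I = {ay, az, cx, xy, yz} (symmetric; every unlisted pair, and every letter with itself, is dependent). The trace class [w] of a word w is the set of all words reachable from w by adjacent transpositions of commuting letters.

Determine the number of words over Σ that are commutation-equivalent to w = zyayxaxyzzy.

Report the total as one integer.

0(z) covers ∅
1(y) covers ∅
2(a) covers ∅
3(y) covers 1:y
4(x) covers 0:z, 2:a
5(a) covers 4:x
6(x) covers 5:a
7(y) covers 3:y
8(z) covers 6:x
9(z) covers 8:z
10(y) covers 7:y
floor of heap: 0:z, 1:y, 2:a
completions by unplaced set U, small U first (add the entries for U minus each lowest piece of U):
  |U|=1: {9}:1  {10}:1
  |U|=2: {7,10}:1  {8,9}:1  {9,10}:2
  |U|=3: {3,7,10}:1  {6,8,9}:1  {7,9,10}:3  {8,9,10}:3
  |U|=4: {1,3,7,10}:1  {3,7,9,10}:4  {5,6,8,9}:1  {6,8,9,10}:4  {7,8,9,10}:6
  |U|=5: {1,3,7,9,10}:5  {3,7,8,9,10}:10  {4,5,6,8,9}:1  {5,6,8,9,10}:5  {6,7,8,9,10}:10
  |U|=6: {0,4,5,6,8,9}:1  {1,3,7,8,9,10}:15  {2,4,5,6,8,9}:1  {3,6,7,8,9,10}:20  {4,5,6,8,9,10}:6  {5,6,7,8,9,10}:15
  |U|=7: {0,2,4,5,6,8,9}:2  {0,4,5,6,8,9,10}:7  {1,3,6,7,8,9,10}:35  {2,4,5,6,8,9,10}:7  {3,5,6,7,8,9,10}:35  {4,5,6,7,8,9,10}:21
  |U|=8: {0,2,4,5,6,8,9,10}:16  {0,4,5,6,7,8,9,10}:28  {1,3,5,6,7,8,9,10}:70  {2,4,5,6,7,8,9,10}:28  {3,4,5,6,7,8,9,10}:56
  |U|=9: {0,2,4,5,6,7,8,9,10}:72  {0,3,4,5,6,7,8,9,10}:84  {1,3,4,5,6,7,8,9,10}:126  {2,3,4,5,6,7,8,9,10}:84
  start at 0(z): 210
  start at 1(y): 240
  start at 2(a): 210
sum over floor = 660

660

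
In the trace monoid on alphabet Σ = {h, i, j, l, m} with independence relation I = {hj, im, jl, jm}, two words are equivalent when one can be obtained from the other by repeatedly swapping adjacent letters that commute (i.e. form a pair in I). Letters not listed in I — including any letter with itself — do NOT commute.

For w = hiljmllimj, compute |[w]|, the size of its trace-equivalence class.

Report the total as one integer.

16

#0=h has no predecessor
#1=i depends on [0:h]
#2=l depends on [1:i]
#3=j depends on [1:i]
#4=m depends on [2:l]
#5=l depends on [4:m]
#6=l depends on [5:l]
#7=i depends on [3:j, 6:l]
#8=m depends on [6:l]
#9=j depends on [7:i]
sources: [0:h]
N(rest) = Σ N(rest − s) over sources s of rest; N(one piece) = 1:
  size 1 → [8]=1  [9]=1
  size 2 → [7,9]=1  [8,9]=2
  size 3 → [3,7,9]=1  [7,8,9]=3
  size 4 → [3,7,8,9]=4  [6,7,8,9]=3
  size 5 → [3,6,7,8,9]=7  [5,6,7,8,9]=3
  size 6 → [3,5,6,7,8,9]=10  [4,5,6,7,8,9]=3
  size 7 → [2,4,5,6,7,8,9]=3  [3,4,5,6,7,8,9]=13
  size 8 → [2,3,4,5,6,7,8,9]=16
  first=0(h) contributes 16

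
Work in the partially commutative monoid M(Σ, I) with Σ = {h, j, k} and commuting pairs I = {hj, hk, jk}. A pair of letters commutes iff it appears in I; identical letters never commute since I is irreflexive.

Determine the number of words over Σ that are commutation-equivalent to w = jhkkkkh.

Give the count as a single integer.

0(j) covers ∅
1(h) covers ∅
2(k) covers ∅
3(k) covers 2:k
4(k) covers 3:k
5(k) covers 4:k
6(h) covers 1:h
floor of heap: 0:j, 1:h, 2:k
completions by unplaced set U, small U first (add the entries for U minus each lowest piece of U):
  |U|=1: {0}:1  {5}:1  {6}:1
  |U|=2: {0,5}:2  {0,6}:2  {1,6}:1  {4,5}:1  {5,6}:2
  |U|=3: {0,1,6}:3  {0,4,5}:3  {0,5,6}:6  {1,5,6}:3  {3,4,5}:1  {4,5,6}:3
  |U|=4: {0,1,5,6}:12  {0,3,4,5}:4  {0,4,5,6}:12  {1,4,5,6}:6  {2,3,4,5}:1  {3,4,5,6}:4
  |U|=5: {0,1,4,5,6}:30  {0,2,3,4,5}:5  {0,3,4,5,6}:20  {1,3,4,5,6}:10  {2,3,4,5,6}:5
  start at 0(j): 15
  start at 1(h): 30
  start at 2(k): 60
sum over floor = 105

105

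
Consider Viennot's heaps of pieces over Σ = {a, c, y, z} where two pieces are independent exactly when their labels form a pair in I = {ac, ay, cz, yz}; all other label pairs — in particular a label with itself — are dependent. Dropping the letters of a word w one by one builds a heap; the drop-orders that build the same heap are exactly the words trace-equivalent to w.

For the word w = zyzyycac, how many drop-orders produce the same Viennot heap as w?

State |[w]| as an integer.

piece 0:z — minimal
piece 1:y — minimal
piece 2:z rests on {0:z}
piece 3:y rests on {1:y}
piece 4:y rests on {3:y}
piece 5:c rests on {4:y}
piece 6:a rests on {2:z}
piece 7:c rests on {5:c}
minimal pieces: {0:z, 1:y}
ways to finish when only these pieces remain (= sum over removing one remaining piece with nothing left below it):
  1 left: {6}→1  {7}→1
  2 left: {2,6}→1  {5,7}→1  {6,7}→2
  3 left: {0,2,6}→1  {2,6,7}→3  {4,5,7}→1  {5,6,7}→3
  4 left: {0,2,6,7}→4  {2,5,6,7}→6  {3,4,5,7}→1  {4,5,6,7}→4
  5 left: {0,2,5,6,7}→10  {1,3,4,5,7}→1  {2,4,5,6,7}→10  {3,4,5,6,7}→5
  6 left: {0,2,4,5,6,7}→20  {1,3,4,5,6,7}→6  {2,3,4,5,6,7}→15
  placing 0:z first → 21 extensions
  placing 1:y first → 35 extensions
total linear extensions = 56

56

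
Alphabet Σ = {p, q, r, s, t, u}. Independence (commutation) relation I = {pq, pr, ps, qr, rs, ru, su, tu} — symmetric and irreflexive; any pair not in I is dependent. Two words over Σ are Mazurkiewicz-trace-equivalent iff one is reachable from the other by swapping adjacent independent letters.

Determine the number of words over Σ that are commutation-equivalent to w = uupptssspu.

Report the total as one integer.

drop 0:u onto floor
drop 1:u onto {0:u}
drop 2:p onto {1:u}
drop 3:p onto {2:p}
drop 4:t onto {3:p}
drop 5:s onto {4:t}
drop 6:s onto {5:s}
drop 7:s onto {6:s}
drop 8:p onto {4:t}
drop 9:u onto {8:p}
ground layer = {0:u}
drop-orders for the pieces not yet dropped (sum over which currently-grounded one goes next):
  1 to go: {7} 1  {9} 1
  2 to go: {6,7} 1  {7,9} 2  {8,9} 1
  3 to go: {5,6,7} 1  {6,7,9} 3  {7,8,9} 3
  4 to go: {5,6,7,9} 4  {6,7,8,9} 6
  5 to go: {5,6,7,8,9} 10
  6 to go: {4,5,6,7,8,9} 10
  7 to go: {3,4,5,6,7,8,9} 10
  8 to go: {2,3,4,5,6,7,8,9} 10
  if 0:u drops first: 10 orders

10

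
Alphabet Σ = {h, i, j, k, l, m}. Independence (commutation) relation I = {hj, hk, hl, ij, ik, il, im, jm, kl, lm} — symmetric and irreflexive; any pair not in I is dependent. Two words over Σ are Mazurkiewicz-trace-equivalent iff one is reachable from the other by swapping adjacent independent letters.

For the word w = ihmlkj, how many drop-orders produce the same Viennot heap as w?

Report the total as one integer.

5

0(i) covers ∅
1(h) covers 0:i
2(m) covers 1:h
3(l) covers ∅
4(k) covers 2:m
5(j) covers 3:l, 4:k
floor of heap: 0:i, 3:l
completions by unplaced set U, small U first (add the entries for U minus each lowest piece of U):
  |U|=1: {5}:1
  |U|=2: {3,5}:1  {4,5}:1
  |U|=3: {2,4,5}:1  {3,4,5}:2
  |U|=4: {1,2,4,5}:1  {2,3,4,5}:3
  start at 0(i): 4
  start at 3(l): 1
sum over floor = 5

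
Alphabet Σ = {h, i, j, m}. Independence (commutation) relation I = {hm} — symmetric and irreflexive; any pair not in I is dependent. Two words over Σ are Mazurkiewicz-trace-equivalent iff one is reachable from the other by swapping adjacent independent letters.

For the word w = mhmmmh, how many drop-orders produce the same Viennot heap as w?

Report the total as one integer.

15

0(m) covers ∅
1(h) covers ∅
2(m) covers 0:m
3(m) covers 2:m
4(m) covers 3:m
5(h) covers 1:h
floor of heap: 0:m, 1:h
completions by unplaced set U, small U first (add the entries for U minus each lowest piece of U):
  |U|=1: {4}:1  {5}:1
  |U|=2: {1,5}:1  {3,4}:1  {4,5}:2
  |U|=3: {1,4,5}:3  {2,3,4}:1  {3,4,5}:3
  |U|=4: {0,2,3,4}:1  {1,3,4,5}:6  {2,3,4,5}:4
  start at 0(m): 10
  start at 1(h): 5
sum over floor = 15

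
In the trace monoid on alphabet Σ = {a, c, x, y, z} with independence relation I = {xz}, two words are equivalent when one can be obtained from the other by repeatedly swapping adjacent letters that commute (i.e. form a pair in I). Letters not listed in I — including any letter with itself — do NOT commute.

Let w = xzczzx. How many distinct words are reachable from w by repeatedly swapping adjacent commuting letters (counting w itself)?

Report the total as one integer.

6

#0=x has no predecessor
#1=z has no predecessor
#2=c depends on [0:x, 1:z]
#3=z depends on [2:c]
#4=z depends on [3:z]
#5=x depends on [2:c]
sources: [0:x, 1:z]
N(rest) = Σ N(rest − s) over sources s of rest; N(one piece) = 1:
  size 1 → [4]=1  [5]=1
  size 2 → [3,4]=1  [4,5]=2
  size 3 → [3,4,5]=3
  size 4 → [2,3,4,5]=3
  first=0(x) contributes 3
  first=1(z) contributes 3
|[w]| = 6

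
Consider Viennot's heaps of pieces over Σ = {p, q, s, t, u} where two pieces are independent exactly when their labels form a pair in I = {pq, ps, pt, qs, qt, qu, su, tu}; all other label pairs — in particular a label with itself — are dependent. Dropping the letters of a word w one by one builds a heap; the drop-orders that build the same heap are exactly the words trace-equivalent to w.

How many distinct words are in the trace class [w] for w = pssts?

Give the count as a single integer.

5

#0=p has no predecessor
#1=s has no predecessor
#2=s depends on [1:s]
#3=t depends on [2:s]
#4=s depends on [3:t]
sources: [0:p, 1:s]
N(rest) = Σ N(rest − s) over sources s of rest; N(one piece) = 1:
  size 1 → [0]=1  [4]=1
  size 2 → [0,4]=2  [3,4]=1
  size 3 → [0,3,4]=3  [2,3,4]=1
  first=0(p) contributes 1
  first=1(s) contributes 4
|[w]| = 5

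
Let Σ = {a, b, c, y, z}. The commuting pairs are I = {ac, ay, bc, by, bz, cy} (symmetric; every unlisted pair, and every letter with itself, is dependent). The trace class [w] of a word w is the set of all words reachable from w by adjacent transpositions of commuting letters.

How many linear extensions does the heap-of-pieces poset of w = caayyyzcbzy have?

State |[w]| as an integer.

380

0(c) covers ∅
1(a) covers ∅
2(a) covers 1:a
3(y) covers ∅
4(y) covers 3:y
5(y) covers 4:y
6(z) covers 0:c, 2:a, 5:y
7(c) covers 6:z
8(b) covers 2:a
9(z) covers 7:c
10(y) covers 9:z
floor of heap: 0:c, 1:a, 3:y
completions by unplaced set U, small U first (add the entries for U minus each lowest piece of U):
  |U|=1: {8}:1  {10}:1
  |U|=2: {8,10}:2  {9,10}:1
  |U|=3: {7,9,10}:1  {8,9,10}:3
  |U|=4: {6,7,9,10}:1  {7,8,9,10}:4
  |U|=5: {0,6,7,9,10}:1  {5,6,7,9,10}:1  {6,7,8,9,10}:5
  |U|=6: {0,5,6,7,9,10}:2  {0,6,7,8,9,10}:6  {2,6,7,8,9,10}:5  {4,5,6,7,9,10}:1  {5,6,7,8,9,10}:6
  |U|=7: {0,2,6,7,8,9,10}:11  {0,4,5,6,7,9,10}:3  {0,5,6,7,8,9,10}:14  {1,2,6,7,8,9,10}:5  {2,5,6,7,8,9,10}:11  {3,4,5,6,7,9,10}:1  {4,5,6,7,8,9,10}:7
  |U|=8: {0,1,2,6,7,8,9,10}:16  {0,2,5,6,7,8,9,10}:36  {0,3,4,5,6,7,9,10}:4  {0,4,5,6,7,8,9,10}:24  {1,2,5,6,7,8,9,10}:16  {2,4,5,6,7,8,9,10}:18  {3,4,5,6,7,8,9,10}:8
  |U|=9: {0,1,2,5,6,7,8,9,10}:68  {0,2,4,5,6,7,8,9,10}:78  {0,3,4,5,6,7,8,9,10}:36  {1,2,4,5,6,7,8,9,10}:34  {2,3,4,5,6,7,8,9,10}:26
  start at 0(c): 60
  start at 1(a): 140
  start at 3(y): 180
sum over floor = 380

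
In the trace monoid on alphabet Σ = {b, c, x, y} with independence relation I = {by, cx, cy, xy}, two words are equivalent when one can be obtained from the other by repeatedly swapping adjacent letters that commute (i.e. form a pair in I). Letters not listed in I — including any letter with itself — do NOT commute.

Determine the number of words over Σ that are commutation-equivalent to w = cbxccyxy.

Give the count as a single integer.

168

piece 0:c — minimal
piece 1:b rests on {0:c}
piece 2:x rests on {1:b}
piece 3:c rests on {1:b}
piece 4:c rests on {3:c}
piece 5:y — minimal
piece 6:x rests on {2:x}
piece 7:y rests on {5:y}
minimal pieces: {0:c, 5:y}
ways to finish when only these pieces remain (= sum over removing one remaining piece with nothing left below it):
  1 left: {4}→1  {6}→1  {7}→1
  2 left: {2,6}→1  {3,4}→1  {4,6}→2  {4,7}→2  {5,7}→1  {6,7}→2
  3 left: {2,4,6}→3  {2,6,7}→3  {3,4,6}→3  {3,4,7}→3  {4,5,7}→3  {4,6,7}→6  {5,6,7}→3
  4 left: {2,3,4,6}→6  {2,4,6,7}→12  {2,5,6,7}→6  {3,4,5,7}→6  {3,4,6,7}→12  {4,5,6,7}→12
  5 left: {1,2,3,4,6}→6  {2,3,4,6,7}→30  {2,4,5,6,7}→30  {3,4,5,6,7}→30
  6 left: {0,1,2,3,4,6}→6  {1,2,3,4,6,7}→36  {2,3,4,5,6,7}→90
  placing 0:c first → 126 extensions
  placing 5:y first → 42 extensions
total linear extensions = 168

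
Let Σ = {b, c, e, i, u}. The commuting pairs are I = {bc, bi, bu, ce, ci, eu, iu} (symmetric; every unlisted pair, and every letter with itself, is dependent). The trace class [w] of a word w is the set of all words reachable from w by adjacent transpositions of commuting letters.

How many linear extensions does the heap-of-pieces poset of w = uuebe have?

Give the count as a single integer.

10

0(u) covers ∅
1(u) covers 0:u
2(e) covers ∅
3(b) covers 2:e
4(e) covers 3:b
floor of heap: 0:u, 2:e
completions by unplaced set U, small U first (add the entries for U minus each lowest piece of U):
  |U|=1: {1}:1  {4}:1
  |U|=2: {0,1}:1  {1,4}:2  {3,4}:1
  |U|=3: {0,1,4}:3  {1,3,4}:3  {2,3,4}:1
  start at 0(u): 4
  start at 2(e): 6
sum over floor = 10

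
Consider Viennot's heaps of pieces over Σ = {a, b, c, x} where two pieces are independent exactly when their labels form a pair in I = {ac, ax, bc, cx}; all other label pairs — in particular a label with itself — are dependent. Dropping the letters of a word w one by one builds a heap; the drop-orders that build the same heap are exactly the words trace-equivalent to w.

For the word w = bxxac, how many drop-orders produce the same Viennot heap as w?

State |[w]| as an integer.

#0=b has no predecessor
#1=x depends on [0:b]
#2=x depends on [1:x]
#3=a depends on [0:b]
#4=c has no predecessor
sources: [0:b, 4:c]
N(rest) = Σ N(rest − s) over sources s of rest; N(one piece) = 1:
  size 1 → [2]=1  [3]=1  [4]=1
  size 2 → [1,2]=1  [2,3]=2  [2,4]=2  [3,4]=2
  size 3 → [1,2,3]=3  [1,2,4]=3  [2,3,4]=6
  first=0(b) contributes 12
  first=4(c) contributes 3
|[w]| = 15

15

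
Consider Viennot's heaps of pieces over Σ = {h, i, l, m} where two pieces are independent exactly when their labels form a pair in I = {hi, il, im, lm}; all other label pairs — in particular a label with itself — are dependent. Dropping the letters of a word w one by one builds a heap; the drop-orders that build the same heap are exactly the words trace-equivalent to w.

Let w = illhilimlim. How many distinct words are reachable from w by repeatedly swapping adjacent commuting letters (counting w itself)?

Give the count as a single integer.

1980

piece 0:i — minimal
piece 1:l — minimal
piece 2:l rests on {1:l}
piece 3:h rests on {2:l}
piece 4:i rests on {0:i}
piece 5:l rests on {3:h}
piece 6:i rests on {4:i}
piece 7:m rests on {3:h}
piece 8:l rests on {5:l}
piece 9:i rests on {6:i}
piece 10:m rests on {7:m}
minimal pieces: {0:i, 1:l}
ways to finish when only these pieces remain (= sum over removing one remaining piece with nothing left below it):
  1 left: {8}→1  {9}→1  {10}→1
  2 left: {5,8}→1  {6,9}→1  {7,10}→1  {8,9}→2  {8,10}→2  {9,10}→2
  3 left: {4,6,9}→1  {5,8,9}→3  {5,8,10}→3  {6,8,9}→3  {6,9,10}→3  {7,8,10}→3  {7,9,10}→3  {8,9,10}→6
  4 left: {0,4,6,9}→1  {4,6,8,9}→4  {4,6,9,10}→4  {5,6,8,9}→6  {5,7,8,10}→6  {5,8,9,10}→12  {6,7,9,10}→6  {6,8,9,10}→12  {7,8,9,10}→12
  5 left: {0,4,6,8,9}→5  {0,4,6,9,10}→5  {3,5,7,8,10}→6  {4,5,6,8,9}→10  {4,6,7,9,10}→10  {4,6,8,9,10}→20  {5,6,8,9,10}→30  {5,7,8,9,10}→30  {6,7,8,9,10}→30
  6 left: {0,4,5,6,8,9}→15  {0,4,6,7,9,10}→15  {0,4,6,8,9,10}→30  {2,3,5,7,8,10}→6  {3,5,7,8,9,10}→36  {4,5,6,8,9,10}→60  {4,6,7,8,9,10}→60  {5,6,7,8,9,10}→90
  7 left: {0,4,5,6,8,9,10}→105  {0,4,6,7,8,9,10}→105  {1,2,3,5,7,8,10}→6  {2,3,5,7,8,9,10}→42  {3,5,6,7,8,9,10}→126  {4,5,6,7,8,9,10}→210
  8 left: {0,4,5,6,7,8,9,10}→420  {1,2,3,5,7,8,9,10}→48  {2,3,5,6,7,8,9,10}→168  {3,4,5,6,7,8,9,10}→336
  9 left: {0,3,4,5,6,7,8,9,10}→756  {1,2,3,5,6,7,8,9,10}→216  {2,3,4,5,6,7,8,9,10}→504
  placing 0:i first → 720 extensions
  placing 1:l first → 1260 extensions
total linear extensions = 1980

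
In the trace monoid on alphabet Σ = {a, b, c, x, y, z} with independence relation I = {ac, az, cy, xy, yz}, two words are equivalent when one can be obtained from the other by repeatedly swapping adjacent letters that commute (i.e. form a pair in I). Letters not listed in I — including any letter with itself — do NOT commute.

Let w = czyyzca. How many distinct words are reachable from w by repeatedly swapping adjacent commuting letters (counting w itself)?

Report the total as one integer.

piece 0:c — minimal
piece 1:z rests on {0:c}
piece 2:y — minimal
piece 3:y rests on {2:y}
piece 4:z rests on {1:z}
piece 5:c rests on {4:z}
piece 6:a rests on {3:y}
minimal pieces: {0:c, 2:y}
ways to finish when only these pieces remain (= sum over removing one remaining piece with nothing left below it):
  1 left: {5}→1  {6}→1
  2 left: {3,6}→1  {4,5}→1  {5,6}→2
  3 left: {1,4,5}→1  {2,3,6}→1  {3,5,6}→3  {4,5,6}→3
  4 left: {0,1,4,5}→1  {1,4,5,6}→4  {2,3,5,6}→4  {3,4,5,6}→6
  5 left: {0,1,4,5,6}→5  {1,3,4,5,6}→10  {2,3,4,5,6}→10
  placing 0:c first → 20 extensions
  placing 2:y first → 15 extensions
total linear extensions = 35

35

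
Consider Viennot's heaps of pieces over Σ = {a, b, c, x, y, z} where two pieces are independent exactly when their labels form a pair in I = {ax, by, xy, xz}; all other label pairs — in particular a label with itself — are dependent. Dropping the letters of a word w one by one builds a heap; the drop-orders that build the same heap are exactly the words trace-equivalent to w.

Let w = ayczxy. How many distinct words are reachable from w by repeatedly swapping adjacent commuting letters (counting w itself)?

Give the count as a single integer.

0(a) covers ∅
1(y) covers 0:a
2(c) covers 1:y
3(z) covers 2:c
4(x) covers 2:c
5(y) covers 3:z
floor of heap: 0:a
completions by unplaced set U, small U first (add the entries for U minus each lowest piece of U):
  |U|=1: {4}:1  {5}:1
  |U|=2: {3,5}:1  {4,5}:2
  |U|=3: {3,4,5}:3
  |U|=4: {2,3,4,5}:3
  start at 0(a): 3

3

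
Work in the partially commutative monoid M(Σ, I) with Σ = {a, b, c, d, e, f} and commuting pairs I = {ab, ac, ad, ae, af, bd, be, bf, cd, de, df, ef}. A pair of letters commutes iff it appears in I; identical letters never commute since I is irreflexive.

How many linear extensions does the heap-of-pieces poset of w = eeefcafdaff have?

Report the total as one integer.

0(e) covers ∅
1(e) covers 0:e
2(e) covers 1:e
3(f) covers ∅
4(c) covers 2:e, 3:f
5(a) covers ∅
6(f) covers 4:c
7(d) covers ∅
8(a) covers 5:a
9(f) covers 6:f
10(f) covers 9:f
floor of heap: 0:e, 3:f, 5:a, 7:d
completions by unplaced set U, small U first (add the entries for U minus each lowest piece of U):
  |U|=1: {7}:1  {8}:1  {10}:1
  |U|=2: {5,8}:1  {7,8}:2  {7,10}:2  {8,10}:2  {9,10}:1
  |U|=3: {5,7,8}:3  {5,8,10}:3  {6,9,10}:1  {7,8,10}:6  {7,9,10}:3  {8,9,10}:3
  |U|=4: {4,6,9,10}:1  {5,7,8,10}:12  {5,8,9,10}:6  {6,7,9,10}:4  {6,8,9,10}:4  {7,8,9,10}:12
  |U|=5: {2,4,6,9,10}:1  {3,4,6,9,10}:1  {4,6,7,9,10}:5  {4,6,8,9,10}:5  {5,6,8,9,10}:10  {5,7,8,9,10}:30  {6,7,8,9,10}:20
  |U|=6: {1,2,4,6,9,10}:1  {2,3,4,6,9,10}:2  {2,4,6,7,9,10}:6  {2,4,6,8,9,10}:6  {3,4,6,7,9,10}:6  {3,4,6,8,9,10}:6  {4,5,6,8,9,10}:15  {4,6,7,8,9,10}:30  {5,6,7,8,9,10}:60
  |U|=7: {0,1,2,4,6,9,10}:1  {1,2,3,4,6,9,10}:3  {1,2,4,6,7,9,10}:7  {1,2,4,6,8,9,10}:7  {2,3,4,6,7,9,10}:14  {2,3,4,6,8,9,10}:14  {2,4,5,6,8,9,10}:21  {2,4,6,7,8,9,10}:42  {3,4,5,6,8,9,10}:21  {3,4,6,7,8,9,10}:42  {4,5,6,7,8,9,10}:105
  |U|=8: {0,1,2,3,4,6,9,10}:4  {0,1,2,4,6,7,9,10}:8  {0,1,2,4,6,8,9,10}:8  {1,2,3,4,6,7,9,10}:24  {1,2,3,4,6,8,9,10}:24  {1,2,4,5,6,8,9,10}:28  {1,2,4,6,7,8,9,10}:56  {2,3,4,5,6,8,9,10}:56  {2,3,4,6,7,8,9,10}:112  {2,4,5,6,7,8,9,10}:168  {3,4,5,6,7,8,9,10}:168
  |U|=9: {0,1,2,3,4,6,7,9,10}:36  {0,1,2,3,4,6,8,9,10}:36  {0,1,2,4,5,6,8,9,10}:36  {0,1,2,4,6,7,8,9,10}:72  {1,2,3,4,5,6,8,9,10}:108  {1,2,3,4,6,7,8,9,10}:216  {1,2,4,5,6,7,8,9,10}:252  {2,3,4,5,6,7,8,9,10}:504
  start at 0(e): 1080
  start at 3(f): 360
  start at 5(a): 360
  start at 7(d): 180
sum over floor = 1980

1980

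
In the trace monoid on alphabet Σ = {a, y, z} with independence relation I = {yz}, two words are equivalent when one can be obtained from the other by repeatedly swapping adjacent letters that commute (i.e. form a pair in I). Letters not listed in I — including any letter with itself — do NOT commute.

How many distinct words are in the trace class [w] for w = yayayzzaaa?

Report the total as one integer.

#0=y has no predecessor
#1=a depends on [0:y]
#2=y depends on [1:a]
#3=a depends on [2:y]
#4=y depends on [3:a]
#5=z depends on [3:a]
#6=z depends on [5:z]
#7=a depends on [4:y, 6:z]
#8=a depends on [7:a]
#9=a depends on [8:a]
sources: [0:y]
N(rest) = Σ N(rest − s) over sources s of rest; N(one piece) = 1:
  size 1 → [9]=1
  size 2 → [8,9]=1
  size 3 → [7,8,9]=1
  size 4 → [4,7,8,9]=1  [6,7,8,9]=1
  size 5 → [4,6,7,8,9]=2  [5,6,7,8,9]=1
  size 6 → [4,5,6,7,8,9]=3
  size 7 → [3,4,5,6,7,8,9]=3
  size 8 → [2,3,4,5,6,7,8,9]=3
  first=0(y) contributes 3

3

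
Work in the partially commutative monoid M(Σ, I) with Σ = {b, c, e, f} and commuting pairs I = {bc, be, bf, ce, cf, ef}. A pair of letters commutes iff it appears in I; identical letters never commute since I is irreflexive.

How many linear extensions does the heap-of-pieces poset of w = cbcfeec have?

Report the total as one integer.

420

0(c) covers ∅
1(b) covers ∅
2(c) covers 0:c
3(f) covers ∅
4(e) covers ∅
5(e) covers 4:e
6(c) covers 2:c
floor of heap: 0:c, 1:b, 3:f, 4:e
completions by unplaced set U, small U first (add the entries for U minus each lowest piece of U):
  |U|=1: {1}:1  {3}:1  {5}:1  {6}:1
  |U|=2: {1,3}:2  {1,5}:2  {1,6}:2  {2,6}:1  {3,5}:2  {3,6}:2  {4,5}:1  {5,6}:2
  |U|=3: {0,2,6}:1  {1,2,6}:3  {1,3,5}:6  {1,3,6}:6  {1,4,5}:3  {1,5,6}:6  {2,3,6}:3  {2,5,6}:3  {3,4,5}:3  {3,5,6}:6  {4,5,6}:3
  |U|=4: {0,1,2,6}:4  {0,2,3,6}:4  {0,2,5,6}:4  {1,2,3,6}:12  {1,2,5,6}:12  {1,3,4,5}:12  {1,3,5,6}:24  {1,4,5,6}:12  {2,3,5,6}:12  {2,4,5,6}:6  {3,4,5,6}:12
  |U|=5: {0,1,2,3,6}:20  {0,1,2,5,6}:20  {0,2,3,5,6}:20  {0,2,4,5,6}:10  {1,2,3,5,6}:60  {1,2,4,5,6}:30  {1,3,4,5,6}:60  {2,3,4,5,6}:30
  start at 0(c): 180
  start at 1(b): 60
  start at 3(f): 60
  start at 4(e): 120
sum over floor = 420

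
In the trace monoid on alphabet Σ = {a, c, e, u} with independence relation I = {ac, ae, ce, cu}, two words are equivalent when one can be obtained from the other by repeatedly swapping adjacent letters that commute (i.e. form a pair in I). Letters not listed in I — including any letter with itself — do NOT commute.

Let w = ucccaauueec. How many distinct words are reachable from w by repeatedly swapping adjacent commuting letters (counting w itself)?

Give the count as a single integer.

330

#0=u has no predecessor
#1=c has no predecessor
#2=c depends on [1:c]
#3=c depends on [2:c]
#4=a depends on [0:u]
#5=a depends on [4:a]
#6=u depends on [5:a]
#7=u depends on [6:u]
#8=e depends on [7:u]
#9=e depends on [8:e]
#10=c depends on [3:c]
sources: [0:u, 1:c]
N(rest) = Σ N(rest − s) over sources s of rest; N(one piece) = 1:
  size 1 → [9]=1  [10]=1
  size 2 → [3,10]=1  [8,9]=1  [9,10]=2
  size 3 → [2,3,10]=1  [3,9,10]=3  [7,8,9]=1  [8,9,10]=3
  size 4 → [1,2,3,10]=1  [2,3,9,10]=4  [3,8,9,10]=6  [6,7,8,9]=1  [7,8,9,10]=4
  size 5 → [1,2,3,9,10]=5  [2,3,8,9,10]=10  [3,7,8,9,10]=10  [5,6,7,8,9]=1  [6,7,8,9,10]=5
  size 6 → [1,2,3,8,9,10]=15  [2,3,7,8,9,10]=20  [3,6,7,8,9,10]=15  [4,5,6,7,8,9]=1  [5,6,7,8,9,10]=6
  size 7 → [0,4,5,6,7,8,9]=1  [1,2,3,7,8,9,10]=35  [2,3,6,7,8,9,10]=35  [3,5,6,7,8,9,10]=21  [4,5,6,7,8,9,10]=7
  size 8 → [0,4,5,6,7,8,9,10]=8  [1,2,3,6,7,8,9,10]=70  [2,3,5,6,7,8,9,10]=56  [3,4,5,6,7,8,9,10]=28
  size 9 → [0,3,4,5,6,7,8,9,10]=36  [1,2,3,5,6,7,8,9,10]=126  [2,3,4,5,6,7,8,9,10]=84
  first=0(u) contributes 210
  first=1(c) contributes 120
|[w]| = 330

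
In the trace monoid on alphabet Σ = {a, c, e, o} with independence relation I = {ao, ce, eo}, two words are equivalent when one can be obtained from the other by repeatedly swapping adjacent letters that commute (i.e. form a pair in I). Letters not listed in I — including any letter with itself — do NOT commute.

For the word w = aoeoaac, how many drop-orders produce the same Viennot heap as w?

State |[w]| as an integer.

0(a) covers ∅
1(o) covers ∅
2(e) covers 0:a
3(o) covers 1:o
4(a) covers 2:e
5(a) covers 4:a
6(c) covers 3:o, 5:a
floor of heap: 0:a, 1:o
completions by unplaced set U, small U first (add the entries for U minus each lowest piece of U):
  |U|=1: {6}:1
  |U|=2: {3,6}:1  {5,6}:1
  |U|=3: {1,3,6}:1  {3,5,6}:2  {4,5,6}:1
  |U|=4: {1,3,5,6}:3  {2,4,5,6}:1  {3,4,5,6}:3
  |U|=5: {0,2,4,5,6}:1  {1,3,4,5,6}:6  {2,3,4,5,6}:4
  start at 0(a): 10
  start at 1(o): 5
sum over floor = 15

15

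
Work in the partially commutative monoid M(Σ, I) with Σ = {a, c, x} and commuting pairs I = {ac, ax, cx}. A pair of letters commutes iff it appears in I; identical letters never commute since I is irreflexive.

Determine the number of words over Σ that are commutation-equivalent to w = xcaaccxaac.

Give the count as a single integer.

0(x) covers ∅
1(c) covers ∅
2(a) covers ∅
3(a) covers 2:a
4(c) covers 1:c
5(c) covers 4:c
6(x) covers 0:x
7(a) covers 3:a
8(a) covers 7:a
9(c) covers 5:c
floor of heap: 0:x, 1:c, 2:a
completions by unplaced set U, small U first (add the entries for U minus each lowest piece of U):
  |U|=1: {6}:1  {8}:1  {9}:1
  |U|=2: {0,6}:1  {5,9}:1  {6,8}:2  {6,9}:2  {7,8}:1  {8,9}:2
  |U|=3: {0,6,8}:3  {0,6,9}:3  {3,7,8}:1  {4,5,9}:1  {5,6,9}:3  {5,8,9}:3  {6,7,8}:3  {6,8,9}:6  {7,8,9}:3
  |U|=4: {0,5,6,9}:6  {0,6,7,8}:6  {0,6,8,9}:12  {1,4,5,9}:1  {2,3,7,8}:1  {3,6,7,8}:4  {3,7,8,9}:4  {4,5,6,9}:4  {4,5,8,9}:4  {5,6,8,9}:12  {5,7,8,9}:6  {6,7,8,9}:12
  |U|=5: {0,3,6,7,8}:10  {0,4,5,6,9}:10  {0,5,6,8,9}:30  {0,6,7,8,9}:30  {1,4,5,6,9}:5  {1,4,5,8,9}:5  {2,3,6,7,8}:5  {2,3,7,8,9}:5  {3,5,7,8,9}:10  {3,6,7,8,9}:20  {4,5,6,8,9}:20  {4,5,7,8,9}:10  {5,6,7,8,9}:30
  |U|=6: {0,1,4,5,6,9}:15  {0,2,3,6,7,8}:15  {0,3,6,7,8,9}:60  {0,4,5,6,8,9}:60  {0,5,6,7,8,9}:90  {1,4,5,6,8,9}:30  {1,4,5,7,8,9}:15  {2,3,5,7,8,9}:15  {2,3,6,7,8,9}:30  {3,4,5,7,8,9}:20  {3,5,6,7,8,9}:60  {4,5,6,7,8,9}:60
  |U|=7: {0,1,4,5,6,8,9}:105  {0,2,3,6,7,8,9}:105  {0,3,5,6,7,8,9}:210  {0,4,5,6,7,8,9}:210  {1,3,4,5,7,8,9}:35  {1,4,5,6,7,8,9}:105  {2,3,4,5,7,8,9}:35  {2,3,5,6,7,8,9}:105  {3,4,5,6,7,8,9}:140
  |U|=8: {0,1,4,5,6,7,8,9}:420  {0,2,3,5,6,7,8,9}:420  {0,3,4,5,6,7,8,9}:560  {1,2,3,4,5,7,8,9}:70  {1,3,4,5,6,7,8,9}:280  {2,3,4,5,6,7,8,9}:280
  start at 0(x): 630
  start at 1(c): 1260
  start at 2(a): 1260
sum over floor = 3150

3150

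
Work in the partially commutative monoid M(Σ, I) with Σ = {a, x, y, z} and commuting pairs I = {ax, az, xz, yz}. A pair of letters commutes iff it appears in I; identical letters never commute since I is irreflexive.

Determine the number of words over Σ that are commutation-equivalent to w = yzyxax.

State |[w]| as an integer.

18

#0=y has no predecessor
#1=z has no predecessor
#2=y depends on [0:y]
#3=x depends on [2:y]
#4=a depends on [2:y]
#5=x depends on [3:x]
sources: [0:y, 1:z]
N(rest) = Σ N(rest − s) over sources s of rest; N(one piece) = 1:
  size 1 → [1]=1  [4]=1  [5]=1
  size 2 → [1,4]=2  [1,5]=2  [3,5]=1  [4,5]=2
  size 3 → [1,3,5]=3  [1,4,5]=6  [3,4,5]=3
  size 4 → [1,3,4,5]=12  [2,3,4,5]=3
  first=0(y) contributes 15
  first=1(z) contributes 3
|[w]| = 18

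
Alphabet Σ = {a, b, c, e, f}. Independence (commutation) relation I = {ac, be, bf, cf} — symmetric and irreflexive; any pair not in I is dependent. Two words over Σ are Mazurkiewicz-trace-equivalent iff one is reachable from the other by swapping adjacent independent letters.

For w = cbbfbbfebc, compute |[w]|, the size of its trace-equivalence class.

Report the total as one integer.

0(c) covers ∅
1(b) covers 0:c
2(b) covers 1:b
3(f) covers ∅
4(b) covers 2:b
5(b) covers 4:b
6(f) covers 3:f
7(e) covers 0:c, 6:f
8(b) covers 5:b
9(c) covers 7:e, 8:b
floor of heap: 0:c, 3:f
completions by unplaced set U, small U first (add the entries for U minus each lowest piece of U):
  |U|=1: {9}:1
  |U|=2: {7,9}:1  {8,9}:1
  |U|=3: {5,8,9}:1  {6,7,9}:1  {7,8,9}:2
  |U|=4: {3,6,7,9}:1  {4,5,8,9}:1  {5,7,8,9}:3  {6,7,8,9}:3
  |U|=5: {2,4,5,8,9}:1  {3,6,7,8,9}:4  {4,5,7,8,9}:4  {5,6,7,8,9}:6
  |U|=6: {1,2,4,5,8,9}:1  {2,4,5,7,8,9}:5  {3,5,6,7,8,9}:10  {4,5,6,7,8,9}:10
  |U|=7: {1,2,4,5,7,8,9}:6  {2,4,5,6,7,8,9}:15  {3,4,5,6,7,8,9}:20
  |U|=8: {0,1,2,4,5,7,8,9}:6  {1,2,4,5,6,7,8,9}:21  {2,3,4,5,6,7,8,9}:35
  start at 0(c): 56
  start at 3(f): 27
sum over floor = 83

83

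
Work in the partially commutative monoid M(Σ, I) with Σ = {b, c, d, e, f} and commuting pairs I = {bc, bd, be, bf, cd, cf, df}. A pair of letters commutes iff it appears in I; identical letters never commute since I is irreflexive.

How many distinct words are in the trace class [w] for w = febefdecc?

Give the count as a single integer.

0(f) covers ∅
1(e) covers 0:f
2(b) covers ∅
3(e) covers 1:e
4(f) covers 3:e
5(d) covers 3:e
6(e) covers 4:f, 5:d
7(c) covers 6:e
8(c) covers 7:c
floor of heap: 0:f, 2:b
completions by unplaced set U, small U first (add the entries for U minus each lowest piece of U):
  |U|=1: {2}:1  {8}:1
  |U|=2: {2,8}:2  {7,8}:1
  |U|=3: {2,7,8}:3  {6,7,8}:1
  |U|=4: {2,6,7,8}:4  {4,6,7,8}:1  {5,6,7,8}:1
  |U|=5: {2,4,6,7,8}:5  {2,5,6,7,8}:5  {4,5,6,7,8}:2
  |U|=6: {2,4,5,6,7,8}:12  {3,4,5,6,7,8}:2
  |U|=7: {1,3,4,5,6,7,8}:2  {2,3,4,5,6,7,8}:14
  start at 0(f): 16
  start at 2(b): 2
sum over floor = 18

18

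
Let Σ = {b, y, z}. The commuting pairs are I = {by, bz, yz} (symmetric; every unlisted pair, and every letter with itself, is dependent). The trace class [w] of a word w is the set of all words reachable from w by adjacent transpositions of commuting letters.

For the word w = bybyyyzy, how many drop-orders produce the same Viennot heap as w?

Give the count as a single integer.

drop 0:b onto floor
drop 1:y onto floor
drop 2:b onto {0:b}
drop 3:y onto {1:y}
drop 4:y onto {3:y}
drop 5:y onto {4:y}
drop 6:z onto floor
drop 7:y onto {5:y}
ground layer = {0:b, 1:y, 6:z}
drop-orders for the pieces not yet dropped (sum over which currently-grounded one goes next):
  1 to go: {2} 1  {6} 1  {7} 1
  2 to go: {0,2} 1  {2,6} 2  {2,7} 2  {5,7} 1  {6,7} 2
  3 to go: {0,2,6} 3  {0,2,7} 3  {2,5,7} 3  {2,6,7} 6  {4,5,7} 1  {5,6,7} 3
  4 to go: {0,2,5,7} 6  {0,2,6,7} 12  {2,4,5,7} 4  {2,5,6,7} 12  {3,4,5,7} 1  {4,5,6,7} 4
  5 to go: {0,2,4,5,7} 10  {0,2,5,6,7} 30  {1,3,4,5,7} 1  {2,3,4,5,7} 5  {2,4,5,6,7} 20  {3,4,5,6,7} 5
  6 to go: {0,2,3,4,5,7} 15  {0,2,4,5,6,7} 60  {1,2,3,4,5,7} 6  {1,3,4,5,6,7} 6  {2,3,4,5,6,7} 30
  if 0:b drops first: 42 orders
  if 1:y drops first: 105 orders
  if 6:z drops first: 21 orders
heap linearizations: 168

168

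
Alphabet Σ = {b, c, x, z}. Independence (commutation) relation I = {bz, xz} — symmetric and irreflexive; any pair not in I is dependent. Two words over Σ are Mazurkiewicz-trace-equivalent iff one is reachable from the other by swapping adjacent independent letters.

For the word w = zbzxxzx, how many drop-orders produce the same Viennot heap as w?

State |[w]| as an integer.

35

piece 0:z — minimal
piece 1:b — minimal
piece 2:z rests on {0:z}
piece 3:x rests on {1:b}
piece 4:x rests on {3:x}
piece 5:z rests on {2:z}
piece 6:x rests on {4:x}
minimal pieces: {0:z, 1:b}
ways to finish when only these pieces remain (= sum over removing one remaining piece with nothing left below it):
  1 left: {5}→1  {6}→1
  2 left: {2,5}→1  {4,6}→1  {5,6}→2
  3 left: {0,2,5}→1  {2,5,6}→3  {3,4,6}→1  {4,5,6}→3
  4 left: {0,2,5,6}→4  {1,3,4,6}→1  {2,4,5,6}→6  {3,4,5,6}→4
  5 left: {0,2,4,5,6}→10  {1,3,4,5,6}→5  {2,3,4,5,6}→10
  placing 0:z first → 15 extensions
  placing 1:b first → 20 extensions
total linear extensions = 35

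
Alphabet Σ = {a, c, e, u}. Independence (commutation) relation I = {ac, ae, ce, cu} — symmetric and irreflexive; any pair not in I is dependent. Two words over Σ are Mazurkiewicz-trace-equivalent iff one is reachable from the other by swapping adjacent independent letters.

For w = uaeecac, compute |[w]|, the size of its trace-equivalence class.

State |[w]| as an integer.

126

#0=u has no predecessor
#1=a depends on [0:u]
#2=e depends on [0:u]
#3=e depends on [2:e]
#4=c has no predecessor
#5=a depends on [1:a]
#6=c depends on [4:c]
sources: [0:u, 4:c]
N(rest) = Σ N(rest − s) over sources s of rest; N(one piece) = 1:
  size 1 → [3]=1  [5]=1  [6]=1
  size 2 → [1,5]=1  [2,3]=1  [3,5]=2  [3,6]=2  [4,6]=1  [5,6]=2
  size 3 → [1,3,5]=3  [1,5,6]=3  [2,3,5]=3  [2,3,6]=3  [3,4,6]=3  [3,5,6]=6  [4,5,6]=3
  size 4 → [1,2,3,5]=6  [1,3,5,6]=12  [1,4,5,6]=6  [2,3,4,6]=6  [2,3,5,6]=12  [3,4,5,6]=12
  size 5 → [0,1,2,3,5]=6  [1,2,3,5,6]=30  [1,3,4,5,6]=30  [2,3,4,5,6]=30
  first=0(u) contributes 90
  first=4(c) contributes 36
|[w]| = 126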